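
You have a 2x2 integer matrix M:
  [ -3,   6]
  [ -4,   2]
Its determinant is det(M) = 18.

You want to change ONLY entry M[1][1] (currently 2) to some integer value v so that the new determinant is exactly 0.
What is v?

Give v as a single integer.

det is linear in entry M[1][1]: det = old_det + (v - 2) * C_11
Cofactor C_11 = -3
Want det = 0: 18 + (v - 2) * -3 = 0
  (v - 2) = -18 / -3 = 6
  v = 2 + (6) = 8

Answer: 8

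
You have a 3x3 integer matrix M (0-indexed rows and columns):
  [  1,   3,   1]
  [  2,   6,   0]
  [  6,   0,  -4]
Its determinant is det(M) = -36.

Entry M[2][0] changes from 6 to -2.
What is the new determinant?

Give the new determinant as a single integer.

Answer: 12

Derivation:
det is linear in row 2: changing M[2][0] by delta changes det by delta * cofactor(2,0).
Cofactor C_20 = (-1)^(2+0) * minor(2,0) = -6
Entry delta = -2 - 6 = -8
Det delta = -8 * -6 = 48
New det = -36 + 48 = 12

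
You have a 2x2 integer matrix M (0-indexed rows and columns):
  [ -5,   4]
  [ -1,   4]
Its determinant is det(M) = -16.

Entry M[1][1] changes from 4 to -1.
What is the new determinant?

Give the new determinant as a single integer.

Answer: 9

Derivation:
det is linear in row 1: changing M[1][1] by delta changes det by delta * cofactor(1,1).
Cofactor C_11 = (-1)^(1+1) * minor(1,1) = -5
Entry delta = -1 - 4 = -5
Det delta = -5 * -5 = 25
New det = -16 + 25 = 9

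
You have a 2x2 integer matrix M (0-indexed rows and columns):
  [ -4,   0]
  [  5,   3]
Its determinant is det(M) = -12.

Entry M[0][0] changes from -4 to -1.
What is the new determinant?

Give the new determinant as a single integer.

det is linear in row 0: changing M[0][0] by delta changes det by delta * cofactor(0,0).
Cofactor C_00 = (-1)^(0+0) * minor(0,0) = 3
Entry delta = -1 - -4 = 3
Det delta = 3 * 3 = 9
New det = -12 + 9 = -3

Answer: -3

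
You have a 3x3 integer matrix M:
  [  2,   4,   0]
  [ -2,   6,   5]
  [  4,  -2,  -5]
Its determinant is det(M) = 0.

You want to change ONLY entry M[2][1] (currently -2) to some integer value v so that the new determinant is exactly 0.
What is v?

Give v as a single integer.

Answer: -2

Derivation:
det is linear in entry M[2][1]: det = old_det + (v - -2) * C_21
Cofactor C_21 = -10
Want det = 0: 0 + (v - -2) * -10 = 0
  (v - -2) = 0 / -10 = 0
  v = -2 + (0) = -2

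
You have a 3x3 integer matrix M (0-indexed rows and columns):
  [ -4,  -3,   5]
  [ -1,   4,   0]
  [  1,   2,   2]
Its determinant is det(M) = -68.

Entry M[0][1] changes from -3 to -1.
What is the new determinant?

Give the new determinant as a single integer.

det is linear in row 0: changing M[0][1] by delta changes det by delta * cofactor(0,1).
Cofactor C_01 = (-1)^(0+1) * minor(0,1) = 2
Entry delta = -1 - -3 = 2
Det delta = 2 * 2 = 4
New det = -68 + 4 = -64

Answer: -64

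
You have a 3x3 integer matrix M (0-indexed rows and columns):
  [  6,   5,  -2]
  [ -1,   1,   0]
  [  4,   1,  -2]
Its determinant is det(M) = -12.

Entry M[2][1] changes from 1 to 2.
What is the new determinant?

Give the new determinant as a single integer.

Answer: -10

Derivation:
det is linear in row 2: changing M[2][1] by delta changes det by delta * cofactor(2,1).
Cofactor C_21 = (-1)^(2+1) * minor(2,1) = 2
Entry delta = 2 - 1 = 1
Det delta = 1 * 2 = 2
New det = -12 + 2 = -10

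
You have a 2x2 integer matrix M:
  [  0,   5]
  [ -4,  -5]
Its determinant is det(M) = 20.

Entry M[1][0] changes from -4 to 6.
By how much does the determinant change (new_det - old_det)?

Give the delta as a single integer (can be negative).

Cofactor C_10 = -5
Entry delta = 6 - -4 = 10
Det delta = entry_delta * cofactor = 10 * -5 = -50

Answer: -50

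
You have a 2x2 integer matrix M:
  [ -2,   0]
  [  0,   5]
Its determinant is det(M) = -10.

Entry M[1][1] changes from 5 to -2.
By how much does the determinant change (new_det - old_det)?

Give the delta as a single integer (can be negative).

Cofactor C_11 = -2
Entry delta = -2 - 5 = -7
Det delta = entry_delta * cofactor = -7 * -2 = 14

Answer: 14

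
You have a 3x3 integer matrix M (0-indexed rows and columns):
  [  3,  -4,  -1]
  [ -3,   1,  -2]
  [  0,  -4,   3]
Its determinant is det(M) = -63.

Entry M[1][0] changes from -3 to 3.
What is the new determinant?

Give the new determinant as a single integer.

Answer: 33

Derivation:
det is linear in row 1: changing M[1][0] by delta changes det by delta * cofactor(1,0).
Cofactor C_10 = (-1)^(1+0) * minor(1,0) = 16
Entry delta = 3 - -3 = 6
Det delta = 6 * 16 = 96
New det = -63 + 96 = 33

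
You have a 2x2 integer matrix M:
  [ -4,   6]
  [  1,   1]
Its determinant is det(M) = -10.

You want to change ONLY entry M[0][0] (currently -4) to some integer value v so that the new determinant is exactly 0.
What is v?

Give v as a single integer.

det is linear in entry M[0][0]: det = old_det + (v - -4) * C_00
Cofactor C_00 = 1
Want det = 0: -10 + (v - -4) * 1 = 0
  (v - -4) = 10 / 1 = 10
  v = -4 + (10) = 6

Answer: 6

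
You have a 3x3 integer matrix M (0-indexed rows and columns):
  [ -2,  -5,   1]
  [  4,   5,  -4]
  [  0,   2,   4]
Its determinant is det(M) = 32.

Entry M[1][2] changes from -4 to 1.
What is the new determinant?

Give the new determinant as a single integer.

Answer: 52

Derivation:
det is linear in row 1: changing M[1][2] by delta changes det by delta * cofactor(1,2).
Cofactor C_12 = (-1)^(1+2) * minor(1,2) = 4
Entry delta = 1 - -4 = 5
Det delta = 5 * 4 = 20
New det = 32 + 20 = 52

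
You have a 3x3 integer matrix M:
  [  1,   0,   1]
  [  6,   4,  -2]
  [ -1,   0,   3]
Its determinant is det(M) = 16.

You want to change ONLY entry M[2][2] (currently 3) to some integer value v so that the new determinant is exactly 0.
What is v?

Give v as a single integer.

Answer: -1

Derivation:
det is linear in entry M[2][2]: det = old_det + (v - 3) * C_22
Cofactor C_22 = 4
Want det = 0: 16 + (v - 3) * 4 = 0
  (v - 3) = -16 / 4 = -4
  v = 3 + (-4) = -1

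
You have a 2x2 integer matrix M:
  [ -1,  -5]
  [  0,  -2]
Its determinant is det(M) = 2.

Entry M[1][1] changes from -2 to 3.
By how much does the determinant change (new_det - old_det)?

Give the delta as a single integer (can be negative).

Cofactor C_11 = -1
Entry delta = 3 - -2 = 5
Det delta = entry_delta * cofactor = 5 * -1 = -5

Answer: -5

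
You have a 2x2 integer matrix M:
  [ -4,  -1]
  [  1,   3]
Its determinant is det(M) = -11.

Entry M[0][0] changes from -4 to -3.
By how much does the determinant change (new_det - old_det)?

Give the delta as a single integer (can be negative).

Answer: 3

Derivation:
Cofactor C_00 = 3
Entry delta = -3 - -4 = 1
Det delta = entry_delta * cofactor = 1 * 3 = 3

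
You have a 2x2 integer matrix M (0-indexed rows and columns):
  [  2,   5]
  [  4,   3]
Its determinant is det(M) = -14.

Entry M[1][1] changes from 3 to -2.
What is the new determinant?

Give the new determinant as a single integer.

Answer: -24

Derivation:
det is linear in row 1: changing M[1][1] by delta changes det by delta * cofactor(1,1).
Cofactor C_11 = (-1)^(1+1) * minor(1,1) = 2
Entry delta = -2 - 3 = -5
Det delta = -5 * 2 = -10
New det = -14 + -10 = -24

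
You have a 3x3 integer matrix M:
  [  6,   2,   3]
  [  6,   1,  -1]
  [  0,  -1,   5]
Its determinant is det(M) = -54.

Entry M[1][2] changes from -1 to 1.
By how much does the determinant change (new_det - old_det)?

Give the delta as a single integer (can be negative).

Cofactor C_12 = 6
Entry delta = 1 - -1 = 2
Det delta = entry_delta * cofactor = 2 * 6 = 12

Answer: 12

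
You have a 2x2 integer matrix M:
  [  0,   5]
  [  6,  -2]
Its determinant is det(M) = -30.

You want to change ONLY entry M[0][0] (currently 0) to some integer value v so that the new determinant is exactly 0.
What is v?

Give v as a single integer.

Answer: -15

Derivation:
det is linear in entry M[0][0]: det = old_det + (v - 0) * C_00
Cofactor C_00 = -2
Want det = 0: -30 + (v - 0) * -2 = 0
  (v - 0) = 30 / -2 = -15
  v = 0 + (-15) = -15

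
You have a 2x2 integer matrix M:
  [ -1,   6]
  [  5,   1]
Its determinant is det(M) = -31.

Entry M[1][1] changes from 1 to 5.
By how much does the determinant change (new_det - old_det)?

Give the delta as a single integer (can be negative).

Cofactor C_11 = -1
Entry delta = 5 - 1 = 4
Det delta = entry_delta * cofactor = 4 * -1 = -4

Answer: -4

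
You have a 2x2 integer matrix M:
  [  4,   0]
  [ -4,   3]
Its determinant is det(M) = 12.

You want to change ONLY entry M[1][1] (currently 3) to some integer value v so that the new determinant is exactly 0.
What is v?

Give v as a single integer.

det is linear in entry M[1][1]: det = old_det + (v - 3) * C_11
Cofactor C_11 = 4
Want det = 0: 12 + (v - 3) * 4 = 0
  (v - 3) = -12 / 4 = -3
  v = 3 + (-3) = 0

Answer: 0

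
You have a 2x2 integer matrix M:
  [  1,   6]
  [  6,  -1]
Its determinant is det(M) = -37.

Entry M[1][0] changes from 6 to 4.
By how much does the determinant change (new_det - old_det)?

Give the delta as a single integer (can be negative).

Cofactor C_10 = -6
Entry delta = 4 - 6 = -2
Det delta = entry_delta * cofactor = -2 * -6 = 12

Answer: 12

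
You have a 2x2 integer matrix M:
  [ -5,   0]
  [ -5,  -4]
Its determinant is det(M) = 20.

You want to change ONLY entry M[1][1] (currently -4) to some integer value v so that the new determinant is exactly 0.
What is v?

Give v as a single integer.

det is linear in entry M[1][1]: det = old_det + (v - -4) * C_11
Cofactor C_11 = -5
Want det = 0: 20 + (v - -4) * -5 = 0
  (v - -4) = -20 / -5 = 4
  v = -4 + (4) = 0

Answer: 0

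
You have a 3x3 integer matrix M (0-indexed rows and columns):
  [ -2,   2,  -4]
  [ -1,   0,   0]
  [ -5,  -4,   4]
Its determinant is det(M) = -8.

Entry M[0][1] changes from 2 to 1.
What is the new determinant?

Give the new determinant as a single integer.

Answer: -12

Derivation:
det is linear in row 0: changing M[0][1] by delta changes det by delta * cofactor(0,1).
Cofactor C_01 = (-1)^(0+1) * minor(0,1) = 4
Entry delta = 1 - 2 = -1
Det delta = -1 * 4 = -4
New det = -8 + -4 = -12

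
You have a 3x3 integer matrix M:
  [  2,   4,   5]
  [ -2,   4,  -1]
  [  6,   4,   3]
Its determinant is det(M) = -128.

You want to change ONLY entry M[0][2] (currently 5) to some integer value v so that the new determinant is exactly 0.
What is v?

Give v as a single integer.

Answer: 1

Derivation:
det is linear in entry M[0][2]: det = old_det + (v - 5) * C_02
Cofactor C_02 = -32
Want det = 0: -128 + (v - 5) * -32 = 0
  (v - 5) = 128 / -32 = -4
  v = 5 + (-4) = 1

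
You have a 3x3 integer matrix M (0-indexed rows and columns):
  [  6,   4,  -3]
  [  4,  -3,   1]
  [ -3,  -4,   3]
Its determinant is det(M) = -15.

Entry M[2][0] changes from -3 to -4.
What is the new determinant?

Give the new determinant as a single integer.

Answer: -10

Derivation:
det is linear in row 2: changing M[2][0] by delta changes det by delta * cofactor(2,0).
Cofactor C_20 = (-1)^(2+0) * minor(2,0) = -5
Entry delta = -4 - -3 = -1
Det delta = -1 * -5 = 5
New det = -15 + 5 = -10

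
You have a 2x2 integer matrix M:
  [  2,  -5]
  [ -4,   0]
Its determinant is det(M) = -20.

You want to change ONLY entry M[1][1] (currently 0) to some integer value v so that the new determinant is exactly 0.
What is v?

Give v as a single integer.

det is linear in entry M[1][1]: det = old_det + (v - 0) * C_11
Cofactor C_11 = 2
Want det = 0: -20 + (v - 0) * 2 = 0
  (v - 0) = 20 / 2 = 10
  v = 0 + (10) = 10

Answer: 10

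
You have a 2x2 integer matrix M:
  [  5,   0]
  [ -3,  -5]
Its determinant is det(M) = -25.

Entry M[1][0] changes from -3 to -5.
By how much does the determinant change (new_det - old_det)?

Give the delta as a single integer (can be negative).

Cofactor C_10 = 0
Entry delta = -5 - -3 = -2
Det delta = entry_delta * cofactor = -2 * 0 = 0

Answer: 0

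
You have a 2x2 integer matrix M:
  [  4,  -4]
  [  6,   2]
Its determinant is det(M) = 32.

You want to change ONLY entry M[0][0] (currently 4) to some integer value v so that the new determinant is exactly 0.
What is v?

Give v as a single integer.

det is linear in entry M[0][0]: det = old_det + (v - 4) * C_00
Cofactor C_00 = 2
Want det = 0: 32 + (v - 4) * 2 = 0
  (v - 4) = -32 / 2 = -16
  v = 4 + (-16) = -12

Answer: -12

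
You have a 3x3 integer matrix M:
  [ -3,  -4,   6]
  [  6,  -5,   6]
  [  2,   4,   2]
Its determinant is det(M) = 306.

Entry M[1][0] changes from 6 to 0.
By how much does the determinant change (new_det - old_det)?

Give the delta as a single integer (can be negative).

Answer: -192

Derivation:
Cofactor C_10 = 32
Entry delta = 0 - 6 = -6
Det delta = entry_delta * cofactor = -6 * 32 = -192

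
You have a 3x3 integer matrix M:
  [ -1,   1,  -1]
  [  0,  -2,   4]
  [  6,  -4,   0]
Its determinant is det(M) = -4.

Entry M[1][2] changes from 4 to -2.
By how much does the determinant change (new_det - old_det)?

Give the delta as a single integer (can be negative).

Cofactor C_12 = 2
Entry delta = -2 - 4 = -6
Det delta = entry_delta * cofactor = -6 * 2 = -12

Answer: -12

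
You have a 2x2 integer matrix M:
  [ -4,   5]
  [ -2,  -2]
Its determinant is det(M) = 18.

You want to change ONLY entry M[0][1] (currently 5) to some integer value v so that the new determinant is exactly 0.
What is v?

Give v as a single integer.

Answer: -4

Derivation:
det is linear in entry M[0][1]: det = old_det + (v - 5) * C_01
Cofactor C_01 = 2
Want det = 0: 18 + (v - 5) * 2 = 0
  (v - 5) = -18 / 2 = -9
  v = 5 + (-9) = -4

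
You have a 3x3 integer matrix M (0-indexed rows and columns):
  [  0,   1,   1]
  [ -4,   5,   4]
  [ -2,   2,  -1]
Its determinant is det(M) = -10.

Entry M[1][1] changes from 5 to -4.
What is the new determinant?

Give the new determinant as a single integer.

det is linear in row 1: changing M[1][1] by delta changes det by delta * cofactor(1,1).
Cofactor C_11 = (-1)^(1+1) * minor(1,1) = 2
Entry delta = -4 - 5 = -9
Det delta = -9 * 2 = -18
New det = -10 + -18 = -28

Answer: -28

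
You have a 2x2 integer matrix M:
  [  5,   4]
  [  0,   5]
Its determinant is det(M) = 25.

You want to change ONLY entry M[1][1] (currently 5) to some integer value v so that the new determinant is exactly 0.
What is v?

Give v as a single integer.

det is linear in entry M[1][1]: det = old_det + (v - 5) * C_11
Cofactor C_11 = 5
Want det = 0: 25 + (v - 5) * 5 = 0
  (v - 5) = -25 / 5 = -5
  v = 5 + (-5) = 0

Answer: 0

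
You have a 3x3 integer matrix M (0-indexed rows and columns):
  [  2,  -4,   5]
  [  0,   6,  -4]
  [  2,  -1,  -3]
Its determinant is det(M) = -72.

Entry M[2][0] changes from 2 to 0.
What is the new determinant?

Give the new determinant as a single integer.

det is linear in row 2: changing M[2][0] by delta changes det by delta * cofactor(2,0).
Cofactor C_20 = (-1)^(2+0) * minor(2,0) = -14
Entry delta = 0 - 2 = -2
Det delta = -2 * -14 = 28
New det = -72 + 28 = -44

Answer: -44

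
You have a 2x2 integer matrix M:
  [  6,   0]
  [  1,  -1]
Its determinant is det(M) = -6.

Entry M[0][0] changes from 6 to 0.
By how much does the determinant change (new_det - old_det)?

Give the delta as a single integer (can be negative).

Answer: 6

Derivation:
Cofactor C_00 = -1
Entry delta = 0 - 6 = -6
Det delta = entry_delta * cofactor = -6 * -1 = 6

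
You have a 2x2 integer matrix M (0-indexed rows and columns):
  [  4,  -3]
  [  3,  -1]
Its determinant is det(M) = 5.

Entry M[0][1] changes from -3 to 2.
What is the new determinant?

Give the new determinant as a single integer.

Answer: -10

Derivation:
det is linear in row 0: changing M[0][1] by delta changes det by delta * cofactor(0,1).
Cofactor C_01 = (-1)^(0+1) * minor(0,1) = -3
Entry delta = 2 - -3 = 5
Det delta = 5 * -3 = -15
New det = 5 + -15 = -10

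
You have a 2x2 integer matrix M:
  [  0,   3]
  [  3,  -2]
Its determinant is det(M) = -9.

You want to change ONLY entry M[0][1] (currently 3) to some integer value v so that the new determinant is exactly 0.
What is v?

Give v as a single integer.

det is linear in entry M[0][1]: det = old_det + (v - 3) * C_01
Cofactor C_01 = -3
Want det = 0: -9 + (v - 3) * -3 = 0
  (v - 3) = 9 / -3 = -3
  v = 3 + (-3) = 0

Answer: 0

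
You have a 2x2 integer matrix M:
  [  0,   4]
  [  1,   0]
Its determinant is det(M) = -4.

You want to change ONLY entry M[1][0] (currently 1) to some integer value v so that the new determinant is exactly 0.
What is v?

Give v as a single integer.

Answer: 0

Derivation:
det is linear in entry M[1][0]: det = old_det + (v - 1) * C_10
Cofactor C_10 = -4
Want det = 0: -4 + (v - 1) * -4 = 0
  (v - 1) = 4 / -4 = -1
  v = 1 + (-1) = 0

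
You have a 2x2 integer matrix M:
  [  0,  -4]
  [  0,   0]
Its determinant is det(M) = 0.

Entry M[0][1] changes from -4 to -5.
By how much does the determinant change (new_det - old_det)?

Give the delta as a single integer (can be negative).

Answer: 0

Derivation:
Cofactor C_01 = 0
Entry delta = -5 - -4 = -1
Det delta = entry_delta * cofactor = -1 * 0 = 0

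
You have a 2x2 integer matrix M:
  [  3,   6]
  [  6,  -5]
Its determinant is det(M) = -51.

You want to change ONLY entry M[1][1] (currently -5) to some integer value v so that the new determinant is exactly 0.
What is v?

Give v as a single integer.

det is linear in entry M[1][1]: det = old_det + (v - -5) * C_11
Cofactor C_11 = 3
Want det = 0: -51 + (v - -5) * 3 = 0
  (v - -5) = 51 / 3 = 17
  v = -5 + (17) = 12

Answer: 12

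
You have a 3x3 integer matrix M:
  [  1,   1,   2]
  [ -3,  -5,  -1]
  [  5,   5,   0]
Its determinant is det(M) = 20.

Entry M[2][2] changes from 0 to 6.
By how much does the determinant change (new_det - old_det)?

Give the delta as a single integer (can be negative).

Cofactor C_22 = -2
Entry delta = 6 - 0 = 6
Det delta = entry_delta * cofactor = 6 * -2 = -12

Answer: -12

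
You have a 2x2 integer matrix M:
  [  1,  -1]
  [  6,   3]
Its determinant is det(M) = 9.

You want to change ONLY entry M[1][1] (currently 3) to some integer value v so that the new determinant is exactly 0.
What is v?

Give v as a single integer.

det is linear in entry M[1][1]: det = old_det + (v - 3) * C_11
Cofactor C_11 = 1
Want det = 0: 9 + (v - 3) * 1 = 0
  (v - 3) = -9 / 1 = -9
  v = 3 + (-9) = -6

Answer: -6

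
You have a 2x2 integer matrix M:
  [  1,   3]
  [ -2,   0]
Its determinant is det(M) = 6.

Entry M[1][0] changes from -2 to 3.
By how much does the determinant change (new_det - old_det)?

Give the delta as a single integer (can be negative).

Cofactor C_10 = -3
Entry delta = 3 - -2 = 5
Det delta = entry_delta * cofactor = 5 * -3 = -15

Answer: -15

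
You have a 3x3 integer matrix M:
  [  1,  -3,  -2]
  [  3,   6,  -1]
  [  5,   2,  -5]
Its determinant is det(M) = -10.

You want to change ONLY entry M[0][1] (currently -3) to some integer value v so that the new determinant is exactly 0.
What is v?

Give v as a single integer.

det is linear in entry M[0][1]: det = old_det + (v - -3) * C_01
Cofactor C_01 = 10
Want det = 0: -10 + (v - -3) * 10 = 0
  (v - -3) = 10 / 10 = 1
  v = -3 + (1) = -2

Answer: -2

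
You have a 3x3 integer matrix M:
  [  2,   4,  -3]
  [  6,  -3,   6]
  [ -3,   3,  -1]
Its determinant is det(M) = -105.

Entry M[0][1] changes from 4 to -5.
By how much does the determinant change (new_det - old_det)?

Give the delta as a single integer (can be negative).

Answer: 108

Derivation:
Cofactor C_01 = -12
Entry delta = -5 - 4 = -9
Det delta = entry_delta * cofactor = -9 * -12 = 108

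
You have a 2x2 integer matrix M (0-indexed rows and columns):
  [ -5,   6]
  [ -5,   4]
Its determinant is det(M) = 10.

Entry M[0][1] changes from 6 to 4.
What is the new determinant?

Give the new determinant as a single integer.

det is linear in row 0: changing M[0][1] by delta changes det by delta * cofactor(0,1).
Cofactor C_01 = (-1)^(0+1) * minor(0,1) = 5
Entry delta = 4 - 6 = -2
Det delta = -2 * 5 = -10
New det = 10 + -10 = 0

Answer: 0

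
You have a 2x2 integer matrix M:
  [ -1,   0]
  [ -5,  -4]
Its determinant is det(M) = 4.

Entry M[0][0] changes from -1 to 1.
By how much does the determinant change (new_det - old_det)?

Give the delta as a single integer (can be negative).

Answer: -8

Derivation:
Cofactor C_00 = -4
Entry delta = 1 - -1 = 2
Det delta = entry_delta * cofactor = 2 * -4 = -8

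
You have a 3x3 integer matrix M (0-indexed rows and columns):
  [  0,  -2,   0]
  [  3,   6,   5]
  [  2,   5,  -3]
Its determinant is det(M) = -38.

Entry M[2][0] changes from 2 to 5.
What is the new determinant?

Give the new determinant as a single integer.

det is linear in row 2: changing M[2][0] by delta changes det by delta * cofactor(2,0).
Cofactor C_20 = (-1)^(2+0) * minor(2,0) = -10
Entry delta = 5 - 2 = 3
Det delta = 3 * -10 = -30
New det = -38 + -30 = -68

Answer: -68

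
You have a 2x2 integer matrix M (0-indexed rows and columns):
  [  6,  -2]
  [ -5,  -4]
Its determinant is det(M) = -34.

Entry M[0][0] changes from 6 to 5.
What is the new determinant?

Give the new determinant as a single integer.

Answer: -30

Derivation:
det is linear in row 0: changing M[0][0] by delta changes det by delta * cofactor(0,0).
Cofactor C_00 = (-1)^(0+0) * minor(0,0) = -4
Entry delta = 5 - 6 = -1
Det delta = -1 * -4 = 4
New det = -34 + 4 = -30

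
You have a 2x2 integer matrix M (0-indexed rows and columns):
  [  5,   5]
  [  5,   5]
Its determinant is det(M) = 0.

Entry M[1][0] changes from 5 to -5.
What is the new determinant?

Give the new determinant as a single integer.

det is linear in row 1: changing M[1][0] by delta changes det by delta * cofactor(1,0).
Cofactor C_10 = (-1)^(1+0) * minor(1,0) = -5
Entry delta = -5 - 5 = -10
Det delta = -10 * -5 = 50
New det = 0 + 50 = 50

Answer: 50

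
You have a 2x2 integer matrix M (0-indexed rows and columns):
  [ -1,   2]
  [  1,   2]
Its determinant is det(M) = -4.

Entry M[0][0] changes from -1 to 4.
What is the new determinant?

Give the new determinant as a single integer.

det is linear in row 0: changing M[0][0] by delta changes det by delta * cofactor(0,0).
Cofactor C_00 = (-1)^(0+0) * minor(0,0) = 2
Entry delta = 4 - -1 = 5
Det delta = 5 * 2 = 10
New det = -4 + 10 = 6

Answer: 6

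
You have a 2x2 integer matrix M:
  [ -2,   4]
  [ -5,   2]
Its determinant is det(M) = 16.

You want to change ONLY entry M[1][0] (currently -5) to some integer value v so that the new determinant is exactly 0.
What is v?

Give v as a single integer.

Answer: -1

Derivation:
det is linear in entry M[1][0]: det = old_det + (v - -5) * C_10
Cofactor C_10 = -4
Want det = 0: 16 + (v - -5) * -4 = 0
  (v - -5) = -16 / -4 = 4
  v = -5 + (4) = -1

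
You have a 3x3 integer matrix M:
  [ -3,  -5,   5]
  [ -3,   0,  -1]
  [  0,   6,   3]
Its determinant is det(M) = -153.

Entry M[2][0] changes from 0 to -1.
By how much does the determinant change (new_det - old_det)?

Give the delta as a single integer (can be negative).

Answer: -5

Derivation:
Cofactor C_20 = 5
Entry delta = -1 - 0 = -1
Det delta = entry_delta * cofactor = -1 * 5 = -5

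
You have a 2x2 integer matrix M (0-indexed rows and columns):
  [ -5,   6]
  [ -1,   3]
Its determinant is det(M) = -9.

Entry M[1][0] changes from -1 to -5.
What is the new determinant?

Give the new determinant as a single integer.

Answer: 15

Derivation:
det is linear in row 1: changing M[1][0] by delta changes det by delta * cofactor(1,0).
Cofactor C_10 = (-1)^(1+0) * minor(1,0) = -6
Entry delta = -5 - -1 = -4
Det delta = -4 * -6 = 24
New det = -9 + 24 = 15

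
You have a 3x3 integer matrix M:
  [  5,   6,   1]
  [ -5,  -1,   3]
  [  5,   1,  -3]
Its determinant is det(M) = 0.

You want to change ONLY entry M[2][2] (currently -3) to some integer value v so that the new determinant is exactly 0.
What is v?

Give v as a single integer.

Answer: -3

Derivation:
det is linear in entry M[2][2]: det = old_det + (v - -3) * C_22
Cofactor C_22 = 25
Want det = 0: 0 + (v - -3) * 25 = 0
  (v - -3) = 0 / 25 = 0
  v = -3 + (0) = -3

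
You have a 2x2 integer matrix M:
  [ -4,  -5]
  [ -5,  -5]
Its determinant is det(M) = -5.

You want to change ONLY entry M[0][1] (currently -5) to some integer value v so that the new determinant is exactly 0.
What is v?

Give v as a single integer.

Answer: -4

Derivation:
det is linear in entry M[0][1]: det = old_det + (v - -5) * C_01
Cofactor C_01 = 5
Want det = 0: -5 + (v - -5) * 5 = 0
  (v - -5) = 5 / 5 = 1
  v = -5 + (1) = -4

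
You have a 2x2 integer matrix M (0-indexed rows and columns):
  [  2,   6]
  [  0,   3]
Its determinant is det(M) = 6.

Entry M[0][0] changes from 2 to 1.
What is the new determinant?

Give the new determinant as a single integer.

Answer: 3

Derivation:
det is linear in row 0: changing M[0][0] by delta changes det by delta * cofactor(0,0).
Cofactor C_00 = (-1)^(0+0) * minor(0,0) = 3
Entry delta = 1 - 2 = -1
Det delta = -1 * 3 = -3
New det = 6 + -3 = 3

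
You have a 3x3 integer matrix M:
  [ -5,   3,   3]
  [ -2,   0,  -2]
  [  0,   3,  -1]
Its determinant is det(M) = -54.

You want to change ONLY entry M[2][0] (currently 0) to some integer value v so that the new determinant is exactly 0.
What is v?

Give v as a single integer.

det is linear in entry M[2][0]: det = old_det + (v - 0) * C_20
Cofactor C_20 = -6
Want det = 0: -54 + (v - 0) * -6 = 0
  (v - 0) = 54 / -6 = -9
  v = 0 + (-9) = -9

Answer: -9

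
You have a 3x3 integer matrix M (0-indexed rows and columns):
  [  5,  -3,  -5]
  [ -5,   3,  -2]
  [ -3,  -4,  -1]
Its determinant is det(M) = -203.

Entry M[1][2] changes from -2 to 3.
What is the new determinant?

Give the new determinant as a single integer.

det is linear in row 1: changing M[1][2] by delta changes det by delta * cofactor(1,2).
Cofactor C_12 = (-1)^(1+2) * minor(1,2) = 29
Entry delta = 3 - -2 = 5
Det delta = 5 * 29 = 145
New det = -203 + 145 = -58

Answer: -58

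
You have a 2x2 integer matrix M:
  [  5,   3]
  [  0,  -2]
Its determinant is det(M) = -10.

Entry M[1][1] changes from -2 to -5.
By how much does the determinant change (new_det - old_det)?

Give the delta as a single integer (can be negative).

Answer: -15

Derivation:
Cofactor C_11 = 5
Entry delta = -5 - -2 = -3
Det delta = entry_delta * cofactor = -3 * 5 = -15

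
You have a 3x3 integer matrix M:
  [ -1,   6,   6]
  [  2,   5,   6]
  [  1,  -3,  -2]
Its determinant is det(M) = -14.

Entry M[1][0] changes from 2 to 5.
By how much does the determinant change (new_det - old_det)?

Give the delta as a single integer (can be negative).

Answer: -18

Derivation:
Cofactor C_10 = -6
Entry delta = 5 - 2 = 3
Det delta = entry_delta * cofactor = 3 * -6 = -18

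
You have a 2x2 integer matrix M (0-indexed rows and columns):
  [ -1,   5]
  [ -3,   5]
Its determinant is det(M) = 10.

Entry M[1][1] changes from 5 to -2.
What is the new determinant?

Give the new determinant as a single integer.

Answer: 17

Derivation:
det is linear in row 1: changing M[1][1] by delta changes det by delta * cofactor(1,1).
Cofactor C_11 = (-1)^(1+1) * minor(1,1) = -1
Entry delta = -2 - 5 = -7
Det delta = -7 * -1 = 7
New det = 10 + 7 = 17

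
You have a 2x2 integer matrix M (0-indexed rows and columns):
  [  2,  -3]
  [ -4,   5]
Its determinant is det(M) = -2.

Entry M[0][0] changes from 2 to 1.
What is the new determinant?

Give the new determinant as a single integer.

det is linear in row 0: changing M[0][0] by delta changes det by delta * cofactor(0,0).
Cofactor C_00 = (-1)^(0+0) * minor(0,0) = 5
Entry delta = 1 - 2 = -1
Det delta = -1 * 5 = -5
New det = -2 + -5 = -7

Answer: -7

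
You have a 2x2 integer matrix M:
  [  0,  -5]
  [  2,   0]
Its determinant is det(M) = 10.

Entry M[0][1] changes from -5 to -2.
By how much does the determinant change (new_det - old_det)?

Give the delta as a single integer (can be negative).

Cofactor C_01 = -2
Entry delta = -2 - -5 = 3
Det delta = entry_delta * cofactor = 3 * -2 = -6

Answer: -6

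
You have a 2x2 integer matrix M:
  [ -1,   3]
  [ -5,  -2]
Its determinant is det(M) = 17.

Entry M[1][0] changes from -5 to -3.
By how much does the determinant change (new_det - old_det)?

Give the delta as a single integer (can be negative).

Answer: -6

Derivation:
Cofactor C_10 = -3
Entry delta = -3 - -5 = 2
Det delta = entry_delta * cofactor = 2 * -3 = -6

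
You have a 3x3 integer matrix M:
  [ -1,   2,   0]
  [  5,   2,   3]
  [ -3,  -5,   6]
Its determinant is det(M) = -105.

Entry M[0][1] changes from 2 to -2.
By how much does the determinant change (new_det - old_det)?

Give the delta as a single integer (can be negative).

Answer: 156

Derivation:
Cofactor C_01 = -39
Entry delta = -2 - 2 = -4
Det delta = entry_delta * cofactor = -4 * -39 = 156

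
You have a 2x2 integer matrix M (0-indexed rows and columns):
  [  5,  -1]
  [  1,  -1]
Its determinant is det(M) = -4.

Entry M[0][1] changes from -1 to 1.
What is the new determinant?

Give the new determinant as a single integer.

det is linear in row 0: changing M[0][1] by delta changes det by delta * cofactor(0,1).
Cofactor C_01 = (-1)^(0+1) * minor(0,1) = -1
Entry delta = 1 - -1 = 2
Det delta = 2 * -1 = -2
New det = -4 + -2 = -6

Answer: -6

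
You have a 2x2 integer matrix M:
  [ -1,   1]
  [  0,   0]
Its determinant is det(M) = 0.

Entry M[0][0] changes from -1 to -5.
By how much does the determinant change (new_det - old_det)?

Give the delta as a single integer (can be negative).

Cofactor C_00 = 0
Entry delta = -5 - -1 = -4
Det delta = entry_delta * cofactor = -4 * 0 = 0

Answer: 0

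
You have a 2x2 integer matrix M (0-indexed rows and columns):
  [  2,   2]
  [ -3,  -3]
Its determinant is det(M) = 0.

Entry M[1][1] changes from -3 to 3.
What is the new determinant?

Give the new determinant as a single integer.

det is linear in row 1: changing M[1][1] by delta changes det by delta * cofactor(1,1).
Cofactor C_11 = (-1)^(1+1) * minor(1,1) = 2
Entry delta = 3 - -3 = 6
Det delta = 6 * 2 = 12
New det = 0 + 12 = 12

Answer: 12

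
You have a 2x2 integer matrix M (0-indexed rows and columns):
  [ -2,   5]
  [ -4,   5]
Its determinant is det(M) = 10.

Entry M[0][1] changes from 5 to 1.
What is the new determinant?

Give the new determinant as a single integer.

det is linear in row 0: changing M[0][1] by delta changes det by delta * cofactor(0,1).
Cofactor C_01 = (-1)^(0+1) * minor(0,1) = 4
Entry delta = 1 - 5 = -4
Det delta = -4 * 4 = -16
New det = 10 + -16 = -6

Answer: -6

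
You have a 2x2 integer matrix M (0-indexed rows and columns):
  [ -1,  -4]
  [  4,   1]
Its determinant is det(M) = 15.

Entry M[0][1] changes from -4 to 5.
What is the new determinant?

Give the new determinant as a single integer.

Answer: -21

Derivation:
det is linear in row 0: changing M[0][1] by delta changes det by delta * cofactor(0,1).
Cofactor C_01 = (-1)^(0+1) * minor(0,1) = -4
Entry delta = 5 - -4 = 9
Det delta = 9 * -4 = -36
New det = 15 + -36 = -21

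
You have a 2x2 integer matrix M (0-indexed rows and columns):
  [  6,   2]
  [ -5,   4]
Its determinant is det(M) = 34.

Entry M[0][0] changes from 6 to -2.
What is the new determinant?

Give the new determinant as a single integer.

det is linear in row 0: changing M[0][0] by delta changes det by delta * cofactor(0,0).
Cofactor C_00 = (-1)^(0+0) * minor(0,0) = 4
Entry delta = -2 - 6 = -8
Det delta = -8 * 4 = -32
New det = 34 + -32 = 2

Answer: 2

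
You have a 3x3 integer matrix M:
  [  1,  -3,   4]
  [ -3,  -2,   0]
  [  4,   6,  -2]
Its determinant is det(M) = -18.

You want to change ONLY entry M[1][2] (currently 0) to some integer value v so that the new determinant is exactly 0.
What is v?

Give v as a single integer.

Answer: -1

Derivation:
det is linear in entry M[1][2]: det = old_det + (v - 0) * C_12
Cofactor C_12 = -18
Want det = 0: -18 + (v - 0) * -18 = 0
  (v - 0) = 18 / -18 = -1
  v = 0 + (-1) = -1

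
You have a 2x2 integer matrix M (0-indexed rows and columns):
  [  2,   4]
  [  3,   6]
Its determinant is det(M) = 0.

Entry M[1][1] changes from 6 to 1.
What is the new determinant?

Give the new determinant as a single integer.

Answer: -10

Derivation:
det is linear in row 1: changing M[1][1] by delta changes det by delta * cofactor(1,1).
Cofactor C_11 = (-1)^(1+1) * minor(1,1) = 2
Entry delta = 1 - 6 = -5
Det delta = -5 * 2 = -10
New det = 0 + -10 = -10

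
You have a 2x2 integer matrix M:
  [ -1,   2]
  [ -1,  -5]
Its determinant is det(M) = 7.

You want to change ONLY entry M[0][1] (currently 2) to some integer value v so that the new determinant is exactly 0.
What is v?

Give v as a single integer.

det is linear in entry M[0][1]: det = old_det + (v - 2) * C_01
Cofactor C_01 = 1
Want det = 0: 7 + (v - 2) * 1 = 0
  (v - 2) = -7 / 1 = -7
  v = 2 + (-7) = -5

Answer: -5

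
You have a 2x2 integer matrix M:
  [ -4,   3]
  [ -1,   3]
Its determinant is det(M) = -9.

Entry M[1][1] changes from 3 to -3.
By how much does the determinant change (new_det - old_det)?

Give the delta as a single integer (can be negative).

Cofactor C_11 = -4
Entry delta = -3 - 3 = -6
Det delta = entry_delta * cofactor = -6 * -4 = 24

Answer: 24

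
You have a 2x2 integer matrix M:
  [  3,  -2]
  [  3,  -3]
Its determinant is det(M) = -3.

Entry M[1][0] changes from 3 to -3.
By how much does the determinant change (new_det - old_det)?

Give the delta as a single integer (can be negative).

Answer: -12

Derivation:
Cofactor C_10 = 2
Entry delta = -3 - 3 = -6
Det delta = entry_delta * cofactor = -6 * 2 = -12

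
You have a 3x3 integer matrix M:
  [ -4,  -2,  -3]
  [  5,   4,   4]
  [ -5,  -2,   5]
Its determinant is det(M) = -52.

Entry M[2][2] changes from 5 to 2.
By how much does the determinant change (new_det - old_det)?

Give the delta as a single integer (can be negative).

Cofactor C_22 = -6
Entry delta = 2 - 5 = -3
Det delta = entry_delta * cofactor = -3 * -6 = 18

Answer: 18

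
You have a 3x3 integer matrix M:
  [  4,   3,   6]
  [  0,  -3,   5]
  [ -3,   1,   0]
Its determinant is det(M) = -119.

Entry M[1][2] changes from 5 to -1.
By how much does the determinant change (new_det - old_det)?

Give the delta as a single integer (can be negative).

Cofactor C_12 = -13
Entry delta = -1 - 5 = -6
Det delta = entry_delta * cofactor = -6 * -13 = 78

Answer: 78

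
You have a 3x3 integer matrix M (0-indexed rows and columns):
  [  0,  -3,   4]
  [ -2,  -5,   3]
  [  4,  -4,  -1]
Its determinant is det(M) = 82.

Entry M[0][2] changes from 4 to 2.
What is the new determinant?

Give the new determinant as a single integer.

det is linear in row 0: changing M[0][2] by delta changes det by delta * cofactor(0,2).
Cofactor C_02 = (-1)^(0+2) * minor(0,2) = 28
Entry delta = 2 - 4 = -2
Det delta = -2 * 28 = -56
New det = 82 + -56 = 26

Answer: 26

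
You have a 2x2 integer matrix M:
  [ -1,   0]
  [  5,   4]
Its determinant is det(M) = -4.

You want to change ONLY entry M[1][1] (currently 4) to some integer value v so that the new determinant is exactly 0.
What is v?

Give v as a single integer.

det is linear in entry M[1][1]: det = old_det + (v - 4) * C_11
Cofactor C_11 = -1
Want det = 0: -4 + (v - 4) * -1 = 0
  (v - 4) = 4 / -1 = -4
  v = 4 + (-4) = 0

Answer: 0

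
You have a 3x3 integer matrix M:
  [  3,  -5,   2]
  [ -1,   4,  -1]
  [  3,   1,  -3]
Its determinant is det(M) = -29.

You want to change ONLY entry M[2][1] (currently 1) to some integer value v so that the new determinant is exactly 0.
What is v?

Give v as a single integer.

Answer: 30

Derivation:
det is linear in entry M[2][1]: det = old_det + (v - 1) * C_21
Cofactor C_21 = 1
Want det = 0: -29 + (v - 1) * 1 = 0
  (v - 1) = 29 / 1 = 29
  v = 1 + (29) = 30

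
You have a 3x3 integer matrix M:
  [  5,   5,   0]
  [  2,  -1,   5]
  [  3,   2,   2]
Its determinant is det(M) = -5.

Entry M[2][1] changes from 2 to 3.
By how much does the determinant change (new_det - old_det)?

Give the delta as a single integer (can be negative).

Answer: -25

Derivation:
Cofactor C_21 = -25
Entry delta = 3 - 2 = 1
Det delta = entry_delta * cofactor = 1 * -25 = -25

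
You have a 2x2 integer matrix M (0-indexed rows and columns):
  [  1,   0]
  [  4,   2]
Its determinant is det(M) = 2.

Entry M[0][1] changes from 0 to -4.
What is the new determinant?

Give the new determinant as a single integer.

det is linear in row 0: changing M[0][1] by delta changes det by delta * cofactor(0,1).
Cofactor C_01 = (-1)^(0+1) * minor(0,1) = -4
Entry delta = -4 - 0 = -4
Det delta = -4 * -4 = 16
New det = 2 + 16 = 18

Answer: 18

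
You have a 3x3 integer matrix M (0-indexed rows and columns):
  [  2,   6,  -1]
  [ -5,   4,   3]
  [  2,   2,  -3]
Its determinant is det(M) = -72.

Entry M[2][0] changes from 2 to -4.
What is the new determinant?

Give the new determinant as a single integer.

Answer: -204

Derivation:
det is linear in row 2: changing M[2][0] by delta changes det by delta * cofactor(2,0).
Cofactor C_20 = (-1)^(2+0) * minor(2,0) = 22
Entry delta = -4 - 2 = -6
Det delta = -6 * 22 = -132
New det = -72 + -132 = -204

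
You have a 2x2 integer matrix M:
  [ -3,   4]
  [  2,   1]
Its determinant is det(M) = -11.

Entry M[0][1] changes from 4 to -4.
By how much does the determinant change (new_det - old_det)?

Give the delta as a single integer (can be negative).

Answer: 16

Derivation:
Cofactor C_01 = -2
Entry delta = -4 - 4 = -8
Det delta = entry_delta * cofactor = -8 * -2 = 16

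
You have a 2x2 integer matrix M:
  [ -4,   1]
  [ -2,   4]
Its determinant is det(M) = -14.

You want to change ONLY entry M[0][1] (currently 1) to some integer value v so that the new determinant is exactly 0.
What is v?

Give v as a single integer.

det is linear in entry M[0][1]: det = old_det + (v - 1) * C_01
Cofactor C_01 = 2
Want det = 0: -14 + (v - 1) * 2 = 0
  (v - 1) = 14 / 2 = 7
  v = 1 + (7) = 8

Answer: 8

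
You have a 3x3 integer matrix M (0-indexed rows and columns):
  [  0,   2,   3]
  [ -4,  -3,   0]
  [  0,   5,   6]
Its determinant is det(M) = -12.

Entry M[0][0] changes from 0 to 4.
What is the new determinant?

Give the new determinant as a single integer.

Answer: -84

Derivation:
det is linear in row 0: changing M[0][0] by delta changes det by delta * cofactor(0,0).
Cofactor C_00 = (-1)^(0+0) * minor(0,0) = -18
Entry delta = 4 - 0 = 4
Det delta = 4 * -18 = -72
New det = -12 + -72 = -84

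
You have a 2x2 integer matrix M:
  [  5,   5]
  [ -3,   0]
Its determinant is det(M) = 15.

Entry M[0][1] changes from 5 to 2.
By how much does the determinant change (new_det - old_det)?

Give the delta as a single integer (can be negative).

Answer: -9

Derivation:
Cofactor C_01 = 3
Entry delta = 2 - 5 = -3
Det delta = entry_delta * cofactor = -3 * 3 = -9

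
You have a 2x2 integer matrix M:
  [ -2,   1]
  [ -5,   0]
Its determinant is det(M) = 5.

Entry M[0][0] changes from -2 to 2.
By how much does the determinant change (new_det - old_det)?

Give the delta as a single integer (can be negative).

Cofactor C_00 = 0
Entry delta = 2 - -2 = 4
Det delta = entry_delta * cofactor = 4 * 0 = 0

Answer: 0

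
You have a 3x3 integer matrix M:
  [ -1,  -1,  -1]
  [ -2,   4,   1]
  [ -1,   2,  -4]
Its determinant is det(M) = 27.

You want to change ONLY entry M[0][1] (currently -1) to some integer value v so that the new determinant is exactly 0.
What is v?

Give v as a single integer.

Answer: 2

Derivation:
det is linear in entry M[0][1]: det = old_det + (v - -1) * C_01
Cofactor C_01 = -9
Want det = 0: 27 + (v - -1) * -9 = 0
  (v - -1) = -27 / -9 = 3
  v = -1 + (3) = 2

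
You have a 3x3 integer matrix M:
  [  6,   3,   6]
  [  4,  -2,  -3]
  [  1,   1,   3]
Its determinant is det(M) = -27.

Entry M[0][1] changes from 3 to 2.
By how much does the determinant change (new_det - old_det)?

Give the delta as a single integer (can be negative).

Cofactor C_01 = -15
Entry delta = 2 - 3 = -1
Det delta = entry_delta * cofactor = -1 * -15 = 15

Answer: 15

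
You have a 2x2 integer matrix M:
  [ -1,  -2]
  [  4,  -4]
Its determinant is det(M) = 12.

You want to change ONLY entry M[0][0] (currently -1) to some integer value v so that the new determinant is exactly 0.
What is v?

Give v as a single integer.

det is linear in entry M[0][0]: det = old_det + (v - -1) * C_00
Cofactor C_00 = -4
Want det = 0: 12 + (v - -1) * -4 = 0
  (v - -1) = -12 / -4 = 3
  v = -1 + (3) = 2

Answer: 2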